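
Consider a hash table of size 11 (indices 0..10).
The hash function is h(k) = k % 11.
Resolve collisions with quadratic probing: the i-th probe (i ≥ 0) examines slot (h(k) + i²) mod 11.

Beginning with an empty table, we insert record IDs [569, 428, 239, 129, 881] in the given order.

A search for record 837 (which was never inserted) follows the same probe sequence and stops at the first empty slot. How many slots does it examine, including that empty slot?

3

569 hashes to 8; slot 8 is free -> place at 8.
428 hashes to 10; slot 10 is free -> place at 10.
239 hashes to 8; 8 taken -> place at 9.
129 hashes to 8; 8,9 taken -> place at 1.
881 hashes to 1; 1 taken -> place at 2.
Table: [., 129, 881, ., ., ., ., ., 569, 239, 428]
Lookup 837: h=1, probe 1,2,5 → slot 5 empty, not found.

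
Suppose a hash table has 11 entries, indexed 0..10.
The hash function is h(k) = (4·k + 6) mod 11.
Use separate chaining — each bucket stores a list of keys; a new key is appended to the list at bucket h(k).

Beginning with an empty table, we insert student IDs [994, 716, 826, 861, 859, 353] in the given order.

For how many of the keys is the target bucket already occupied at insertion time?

Insert 994: h=0, bucket 0 empty → new chain.
Insert 716: h=10, bucket 10 empty → new chain.
Insert 826: h=10, bucket 10 nonempty → append to chain.
Insert 861: h=7, bucket 7 empty → new chain.
Insert 859: h=10, bucket 10 nonempty → append to chain.
Insert 353: h=10, bucket 10 nonempty → append to chain.
Final buckets:
0: 994
1: .
2: .
3: .
4: .
5: .
6: .
7: 861
8: .
9: .
10: 716 -> 826 -> 859 -> 353

3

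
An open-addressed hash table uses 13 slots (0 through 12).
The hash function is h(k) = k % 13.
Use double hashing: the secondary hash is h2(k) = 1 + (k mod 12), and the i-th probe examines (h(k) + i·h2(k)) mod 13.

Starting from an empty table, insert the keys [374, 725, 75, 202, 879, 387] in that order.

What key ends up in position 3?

725

374 hashes to 10; slot 10 is free => place at 10.
725 hashes to 10, h2=6; 10 taken => place at 3.
75 hashes to 10, h2=4; 10 taken => place at 1.
202 hashes to 7; slot 7 is free => place at 7.
879 hashes to 8; slot 8 is free => place at 8.
387 hashes to 10, h2=4; 10,1 taken => place at 5.
Table: [∅, 75, ∅, 725, ∅, 387, ∅, 202, 879, ∅, 374, ∅, ∅]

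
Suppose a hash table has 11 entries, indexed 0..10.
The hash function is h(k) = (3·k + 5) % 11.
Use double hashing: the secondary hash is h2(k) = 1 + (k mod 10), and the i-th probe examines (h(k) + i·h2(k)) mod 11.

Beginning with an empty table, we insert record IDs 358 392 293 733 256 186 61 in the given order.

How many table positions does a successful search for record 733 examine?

358: h=1 => slot 1
392: h=4 => slot 4
293: h=4, h2=4, probe 4,8 => slot 8
733: h=4, h2=4, probe 4,8,1,5 => slot 5
256: h=3 => slot 3
186: h=2 => slot 2
61: h=1, h2=2, probe 1,3,5,7 => slot 7
Table: [., 358, 186, 256, 392, 733, ., 61, 293, ., .]
Lookup 733: h=4, h2=4, probe 4,8,1,5 → found at 5.

4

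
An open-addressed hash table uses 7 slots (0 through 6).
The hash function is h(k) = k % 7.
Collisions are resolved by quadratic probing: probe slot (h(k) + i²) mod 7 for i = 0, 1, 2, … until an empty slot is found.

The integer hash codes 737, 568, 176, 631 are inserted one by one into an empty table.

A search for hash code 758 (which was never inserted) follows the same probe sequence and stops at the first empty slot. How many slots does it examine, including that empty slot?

3

737 hashes to 2; slot 2 is free => place at 2.
568 hashes to 1; slot 1 is free => place at 1.
176 hashes to 1; 1,2 taken => place at 5.
631 hashes to 1; 1,2,5 taken => place at 3.
Table: [., 568, 737, 631, ., 176, .]
Lookup 758: h=2, probe 2,3,6 → slot 6 empty, not found.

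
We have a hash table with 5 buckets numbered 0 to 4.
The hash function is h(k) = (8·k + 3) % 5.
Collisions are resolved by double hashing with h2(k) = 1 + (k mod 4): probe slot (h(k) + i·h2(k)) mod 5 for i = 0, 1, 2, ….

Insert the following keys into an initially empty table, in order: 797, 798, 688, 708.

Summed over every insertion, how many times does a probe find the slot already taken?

4

Insert 797: h=4, slot 4 empty → index 4.
Insert 798: h=2, slot 2 empty → index 2.
Insert 688: h=2, h2=1, slot 2 occupied → index 3.
Insert 708: h=2, h2=1, slots 2,3,4 occupied → index 0.
Table: [708, ∅, 798, 688, 797]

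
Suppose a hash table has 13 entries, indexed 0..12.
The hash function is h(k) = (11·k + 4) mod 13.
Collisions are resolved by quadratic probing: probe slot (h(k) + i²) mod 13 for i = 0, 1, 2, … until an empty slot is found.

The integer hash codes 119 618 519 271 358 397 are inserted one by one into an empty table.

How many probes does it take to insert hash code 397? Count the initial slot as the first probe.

3

119 hashes to 0; slot 0 is free => place at 0.
618 hashes to 3; slot 3 is free => place at 3.
519 hashes to 6; slot 6 is free => place at 6.
271 hashes to 8; slot 8 is free => place at 8.
358 hashes to 3; 3 taken => place at 4.
397 hashes to 3; 3,4 taken => place at 7.
Table: [119, _, _, 618, 358, _, 519, 397, 271, _, _, _, _]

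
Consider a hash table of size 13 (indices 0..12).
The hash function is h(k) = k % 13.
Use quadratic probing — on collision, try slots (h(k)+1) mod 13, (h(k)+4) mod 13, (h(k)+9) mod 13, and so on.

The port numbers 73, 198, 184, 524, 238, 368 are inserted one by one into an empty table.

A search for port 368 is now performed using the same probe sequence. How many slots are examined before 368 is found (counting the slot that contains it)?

4

73: h=8 => slot 8
198: h=3 => slot 3
184: h=2 => slot 2
524: h=4 => slot 4
238: h=4, probe 4,5 => slot 5
368: h=4, probe 4,5,8,0 => slot 0
Table: [368, ., 184, 198, 524, 238, ., ., 73, ., ., ., .]
Lookup 368: h=4, probe 4,5,8,0 → found at 0.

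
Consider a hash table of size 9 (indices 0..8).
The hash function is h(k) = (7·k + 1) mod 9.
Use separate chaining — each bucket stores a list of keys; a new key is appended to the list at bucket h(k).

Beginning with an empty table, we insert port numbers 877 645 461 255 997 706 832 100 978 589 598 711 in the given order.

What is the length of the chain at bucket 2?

5

877 → bucket 2
645 → bucket 7
461 → bucket 6
255 → bucket 4
997 → bucket 5
706 → bucket 2 (collision)
832 → bucket 2 (collision)
100 → bucket 8
978 → bucket 7 (collision)
589 → bucket 2 (collision)
598 → bucket 2 (collision)
711 → bucket 1
Final buckets:
0: —
1: 711
2: 877 -> 706 -> 832 -> 589 -> 598
3: —
4: 255
5: 997
6: 461
7: 645 -> 978
8: 100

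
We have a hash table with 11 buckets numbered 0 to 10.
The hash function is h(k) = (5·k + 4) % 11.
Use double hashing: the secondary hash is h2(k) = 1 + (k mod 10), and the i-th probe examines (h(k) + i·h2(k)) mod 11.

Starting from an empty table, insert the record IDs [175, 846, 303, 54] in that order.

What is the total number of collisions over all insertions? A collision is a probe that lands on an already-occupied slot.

2

175: h=10 -> slot 10
846: h=10, h2=7, probe 10,6 -> slot 6
303: h=1 -> slot 1
54: h=10, h2=5, probe 10,4 -> slot 4
Table: [∅, 303, ∅, ∅, 54, ∅, 846, ∅, ∅, ∅, 175]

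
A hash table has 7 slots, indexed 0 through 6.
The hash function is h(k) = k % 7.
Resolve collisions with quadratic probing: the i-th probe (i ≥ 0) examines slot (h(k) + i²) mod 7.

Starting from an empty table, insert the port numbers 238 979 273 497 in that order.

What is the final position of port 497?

238 hashes to 0; slot 0 is free → place at 0.
979 hashes to 6; slot 6 is free → place at 6.
273 hashes to 0; 0 taken → place at 1.
497 hashes to 0; 0,1 taken → place at 4.
Table: [238, 273, _, _, 497, _, 979]

4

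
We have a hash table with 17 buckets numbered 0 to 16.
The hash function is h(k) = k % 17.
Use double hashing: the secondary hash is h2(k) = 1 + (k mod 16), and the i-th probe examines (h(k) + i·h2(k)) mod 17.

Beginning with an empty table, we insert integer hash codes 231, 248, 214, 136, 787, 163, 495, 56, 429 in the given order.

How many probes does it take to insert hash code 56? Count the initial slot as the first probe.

Insert 231: h=10, slot 10 empty -> index 10.
Insert 248: h=10, h2=9, slot 10 occupied -> index 2.
Insert 214: h=10, h2=7, slot 10 occupied -> index 0.
Insert 136: h=0, h2=9, slot 0 occupied -> index 9.
Insert 787: h=5, slot 5 empty -> index 5.
Insert 163: h=10, h2=4, slot 10 occupied -> index 14.
Insert 495: h=2, h2=16, slot 2 occupied -> index 1.
Insert 56: h=5, h2=9, slots 5,14 occupied -> index 6.
Insert 429: h=4, slot 4 empty -> index 4.
Table: [214, 495, 248, -, 429, 787, 56, -, -, 136, 231, -, -, -, 163, -, -]

3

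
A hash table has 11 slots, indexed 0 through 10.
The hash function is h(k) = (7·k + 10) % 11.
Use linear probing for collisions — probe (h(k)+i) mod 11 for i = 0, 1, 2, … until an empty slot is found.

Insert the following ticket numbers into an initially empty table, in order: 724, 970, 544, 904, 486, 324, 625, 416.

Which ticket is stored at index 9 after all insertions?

416

Insert 724: h=7, slot 7 empty => index 7.
Insert 970: h=2, slot 2 empty => index 2.
Insert 544: h=1, slot 1 empty => index 1.
Insert 904: h=2, slot 2 occupied => index 3.
Insert 486: h=2, slots 2,3 occupied => index 4.
Insert 324: h=1, slots 1,2,3,4 occupied => index 5.
Insert 625: h=7, slot 7 occupied => index 8.
Insert 416: h=7, slots 7,8 occupied => index 9.
Table: [∅, 544, 970, 904, 486, 324, ∅, 724, 625, 416, ∅]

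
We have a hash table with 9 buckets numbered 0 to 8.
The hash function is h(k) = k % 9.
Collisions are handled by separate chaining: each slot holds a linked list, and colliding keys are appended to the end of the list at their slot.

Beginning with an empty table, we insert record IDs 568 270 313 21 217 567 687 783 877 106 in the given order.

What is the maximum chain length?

3

Insert 568: h=1, bucket 1 empty → new chain.
Insert 270: h=0, bucket 0 empty → new chain.
Insert 313: h=7, bucket 7 empty → new chain.
Insert 21: h=3, bucket 3 empty → new chain.
Insert 217: h=1, bucket 1 nonempty → append to chain.
Insert 567: h=0, bucket 0 nonempty → append to chain.
Insert 687: h=3, bucket 3 nonempty → append to chain.
Insert 783: h=0, bucket 0 nonempty → append to chain.
Insert 877: h=4, bucket 4 empty → new chain.
Insert 106: h=7, bucket 7 nonempty → append to chain.
Final buckets:
0: 270 -> 567 -> 783
1: 568 -> 217
2: ∅
3: 21 -> 687
4: 877
5: ∅
6: ∅
7: 313 -> 106
8: ∅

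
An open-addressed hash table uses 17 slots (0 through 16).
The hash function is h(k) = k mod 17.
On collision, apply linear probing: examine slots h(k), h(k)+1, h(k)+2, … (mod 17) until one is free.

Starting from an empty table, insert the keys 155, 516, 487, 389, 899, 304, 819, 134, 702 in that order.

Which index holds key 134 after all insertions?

155: h=2 -> slot 2
516: h=6 -> slot 6
487: h=11 -> slot 11
389: h=15 -> slot 15
899: h=15, probe 15,16 -> slot 16
304: h=15, probe 15,16,0 -> slot 0
819: h=3 -> slot 3
134: h=15, probe 15,16,0,1 -> slot 1
702: h=5 -> slot 5
Table: [304, 134, 155, 819, -, 702, 516, -, -, -, -, 487, -, -, -, 389, 899]

1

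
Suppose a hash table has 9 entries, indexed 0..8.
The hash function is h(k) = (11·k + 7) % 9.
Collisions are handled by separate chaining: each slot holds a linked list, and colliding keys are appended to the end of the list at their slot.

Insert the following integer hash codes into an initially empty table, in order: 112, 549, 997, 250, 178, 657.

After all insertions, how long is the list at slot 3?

112 -> bucket 6
549 -> bucket 7
997 -> bucket 3
250 -> bucket 3 (collision)
178 -> bucket 3 (collision)
657 -> bucket 7 (collision)
Final buckets:
0: —
1: —
2: —
3: 997 -> 250 -> 178
4: —
5: —
6: 112
7: 549 -> 657
8: —

3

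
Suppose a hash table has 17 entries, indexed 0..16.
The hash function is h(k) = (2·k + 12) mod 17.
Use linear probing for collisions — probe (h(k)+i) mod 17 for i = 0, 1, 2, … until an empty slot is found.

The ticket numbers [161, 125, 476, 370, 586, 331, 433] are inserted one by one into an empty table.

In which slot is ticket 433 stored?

15

161 hashes to 11; slot 11 is free → place at 11.
125 hashes to 7; slot 7 is free → place at 7.
476 hashes to 12; slot 12 is free → place at 12.
370 hashes to 4; slot 4 is free → place at 4.
586 hashes to 11; 11,12 taken → place at 13.
331 hashes to 11; 11,12,13 taken → place at 14.
433 hashes to 11; 11,12,13,14 taken → place at 15.
Table: [-, -, -, -, 370, -, -, 125, -, -, -, 161, 476, 586, 331, 433, -]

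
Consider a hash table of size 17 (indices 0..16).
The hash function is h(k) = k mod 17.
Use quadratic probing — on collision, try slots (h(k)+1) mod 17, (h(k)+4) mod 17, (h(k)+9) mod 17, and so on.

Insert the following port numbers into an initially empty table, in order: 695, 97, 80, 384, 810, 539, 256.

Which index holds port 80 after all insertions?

13

Insert 695: h=15, slot 15 empty => index 15.
Insert 97: h=12, slot 12 empty => index 12.
Insert 80: h=12, slot 12 occupied => index 13.
Insert 384: h=10, slot 10 empty => index 10.
Insert 810: h=11, slot 11 empty => index 11.
Insert 539: h=12, slots 12,13 occupied => index 16.
Insert 256: h=1, slot 1 empty => index 1.
Table: [—, 256, —, —, —, —, —, —, —, —, 384, 810, 97, 80, —, 695, 539]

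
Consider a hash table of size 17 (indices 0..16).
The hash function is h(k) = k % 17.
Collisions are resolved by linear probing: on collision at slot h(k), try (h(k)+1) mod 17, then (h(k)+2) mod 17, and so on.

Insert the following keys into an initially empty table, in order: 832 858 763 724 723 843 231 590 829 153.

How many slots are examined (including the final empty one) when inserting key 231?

3

Insert 832: h=16, slot 16 empty -> index 16.
Insert 858: h=8, slot 8 empty -> index 8.
Insert 763: h=15, slot 15 empty -> index 15.
Insert 724: h=10, slot 10 empty -> index 10.
Insert 723: h=9, slot 9 empty -> index 9.
Insert 843: h=10, slot 10 occupied -> index 11.
Insert 231: h=10, slots 10,11 occupied -> index 12.
Insert 590: h=12, slot 12 occupied -> index 13.
Insert 829: h=13, slot 13 occupied -> index 14.
Insert 153: h=0, slot 0 empty -> index 0.
Table: [153, —, —, —, —, —, —, —, 858, 723, 724, 843, 231, 590, 829, 763, 832]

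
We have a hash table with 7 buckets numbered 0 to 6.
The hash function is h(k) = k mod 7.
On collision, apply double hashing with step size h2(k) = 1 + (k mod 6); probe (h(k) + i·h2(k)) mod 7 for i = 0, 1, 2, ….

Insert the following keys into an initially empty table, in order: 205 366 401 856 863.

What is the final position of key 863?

6

205: h=2 => slot 2
366: h=2, h2=1, probe 2,3 => slot 3
401: h=2, h2=6, probe 2,1 => slot 1
856: h=2, h2=5, probe 2,0 => slot 0
863: h=2, h2=6, probe 2,1,0,6 => slot 6
Table: [856, 401, 205, 366, -, -, 863]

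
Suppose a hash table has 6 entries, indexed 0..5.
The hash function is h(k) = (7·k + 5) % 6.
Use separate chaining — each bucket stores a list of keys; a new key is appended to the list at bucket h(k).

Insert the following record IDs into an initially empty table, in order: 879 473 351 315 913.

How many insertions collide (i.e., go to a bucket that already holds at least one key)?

879 → bucket 2
473 → bucket 4
351 → bucket 2 (collision)
315 → bucket 2 (collision)
913 → bucket 0
Final buckets:
0: 913
1: -
2: 879 -> 351 -> 315
3: -
4: 473
5: -

2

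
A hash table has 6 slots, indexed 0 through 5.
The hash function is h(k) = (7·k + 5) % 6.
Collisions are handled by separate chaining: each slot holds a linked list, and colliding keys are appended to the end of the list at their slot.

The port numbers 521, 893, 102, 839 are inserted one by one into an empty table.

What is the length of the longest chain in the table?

3

Insert 521: h=4, bucket 4 empty -> new chain.
Insert 893: h=4, bucket 4 nonempty -> append to chain.
Insert 102: h=5, bucket 5 empty -> new chain.
Insert 839: h=4, bucket 4 nonempty -> append to chain.
Final buckets:
0: .
1: .
2: .
3: .
4: 521 -> 893 -> 839
5: 102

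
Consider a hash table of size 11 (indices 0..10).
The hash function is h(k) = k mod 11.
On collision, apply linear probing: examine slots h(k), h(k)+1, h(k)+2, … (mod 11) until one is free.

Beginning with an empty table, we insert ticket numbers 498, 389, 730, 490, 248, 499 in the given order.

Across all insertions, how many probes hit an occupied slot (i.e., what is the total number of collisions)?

498 hashes to 3; slot 3 is free -> place at 3.
389 hashes to 4; slot 4 is free -> place at 4.
730 hashes to 4; 4 taken -> place at 5.
490 hashes to 6; slot 6 is free -> place at 6.
248 hashes to 6; 6 taken -> place at 7.
499 hashes to 4; 4,5,6,7 taken -> place at 8.
Table: [-, -, -, 498, 389, 730, 490, 248, 499, -, -]

6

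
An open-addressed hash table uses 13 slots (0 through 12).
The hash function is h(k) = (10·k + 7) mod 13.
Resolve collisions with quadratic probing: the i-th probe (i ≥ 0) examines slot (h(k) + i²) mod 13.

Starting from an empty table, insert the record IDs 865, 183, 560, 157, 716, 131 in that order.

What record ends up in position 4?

183

865 hashes to 12; slot 12 is free => place at 12.
183 hashes to 4; slot 4 is free => place at 4.
560 hashes to 4; 4 taken => place at 5.
157 hashes to 4; 4,5 taken => place at 8.
716 hashes to 4; 4,5,8 taken => place at 0.
131 hashes to 4; 4,5,8,0 taken => place at 7.
Table: [716, _, _, _, 183, 560, _, 131, 157, _, _, _, 865]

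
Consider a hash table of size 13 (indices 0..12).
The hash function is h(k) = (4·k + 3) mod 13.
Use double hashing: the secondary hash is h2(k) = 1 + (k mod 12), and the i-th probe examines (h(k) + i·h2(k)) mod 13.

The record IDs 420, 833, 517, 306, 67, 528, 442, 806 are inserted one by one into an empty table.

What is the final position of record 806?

Insert 420: h=6, slot 6 empty -> index 6.
Insert 833: h=7, slot 7 empty -> index 7.
Insert 517: h=4, slot 4 empty -> index 4.
Insert 306: h=5, slot 5 empty -> index 5.
Insert 67: h=11, slot 11 empty -> index 11.
Insert 528: h=9, slot 9 empty -> index 9.
Insert 442: h=3, slot 3 empty -> index 3.
Insert 806: h=3, h2=3, slots 3,6,9 occupied -> index 12.
Table: [_, _, _, 442, 517, 306, 420, 833, _, 528, _, 67, 806]

12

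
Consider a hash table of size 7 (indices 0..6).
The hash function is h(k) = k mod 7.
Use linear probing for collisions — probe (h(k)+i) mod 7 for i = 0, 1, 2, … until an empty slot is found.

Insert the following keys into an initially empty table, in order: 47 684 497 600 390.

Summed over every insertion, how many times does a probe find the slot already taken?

8

47 hashes to 5; slot 5 is free → place at 5.
684 hashes to 5; 5 taken → place at 6.
497 hashes to 0; slot 0 is free → place at 0.
600 hashes to 5; 5,6,0 taken → place at 1.
390 hashes to 5; 5,6,0,1 taken → place at 2.
Table: [497, 600, 390, ., ., 47, 684]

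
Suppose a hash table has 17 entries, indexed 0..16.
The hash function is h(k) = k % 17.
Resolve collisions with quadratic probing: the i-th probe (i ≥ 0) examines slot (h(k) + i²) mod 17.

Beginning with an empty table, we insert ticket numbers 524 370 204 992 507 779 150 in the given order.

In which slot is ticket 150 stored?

Insert 524: h=14, slot 14 empty → index 14.
Insert 370: h=13, slot 13 empty → index 13.
Insert 204: h=0, slot 0 empty → index 0.
Insert 992: h=6, slot 6 empty → index 6.
Insert 507: h=14, slot 14 occupied → index 15.
Insert 779: h=14, slots 14,15 occupied → index 1.
Insert 150: h=14, slots 14,15,1,6,13 occupied → index 5.
Table: [204, 779, —, —, —, 150, 992, —, —, —, —, —, —, 370, 524, 507, —]

5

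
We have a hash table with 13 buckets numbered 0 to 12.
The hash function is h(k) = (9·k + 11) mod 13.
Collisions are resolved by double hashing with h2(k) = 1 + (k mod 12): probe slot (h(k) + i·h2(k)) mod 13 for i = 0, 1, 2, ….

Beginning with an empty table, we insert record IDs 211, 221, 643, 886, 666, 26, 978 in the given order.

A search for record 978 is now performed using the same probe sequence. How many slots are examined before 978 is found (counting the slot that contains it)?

Insert 211: h=12, slot 12 empty → index 12.
Insert 221: h=11, slot 11 empty → index 11.
Insert 643: h=0, slot 0 empty → index 0.
Insert 886: h=3, slot 3 empty → index 3.
Insert 666: h=12, h2=7, slot 12 occupied → index 6.
Insert 26: h=11, h2=3, slot 11 occupied → index 1.
Insert 978: h=12, h2=7, slots 12,6,0 occupied → index 7.
Table: [643, 26, -, 886, -, -, 666, 978, -, -, -, 221, 211]
Lookup 978: h=12, h2=7, probe 12,6,0,7 → found at 7.

4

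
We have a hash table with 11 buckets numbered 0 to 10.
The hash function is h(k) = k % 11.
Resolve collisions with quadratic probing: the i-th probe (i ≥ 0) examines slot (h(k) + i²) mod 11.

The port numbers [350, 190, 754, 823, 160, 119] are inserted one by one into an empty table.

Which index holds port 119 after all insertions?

350: h=9 -> slot 9
190: h=3 -> slot 3
754: h=6 -> slot 6
823: h=9, probe 9,10 -> slot 10
160: h=6, probe 6,7 -> slot 7
119: h=9, probe 9,10,2 -> slot 2
Table: [-, -, 119, 190, -, -, 754, 160, -, 350, 823]

2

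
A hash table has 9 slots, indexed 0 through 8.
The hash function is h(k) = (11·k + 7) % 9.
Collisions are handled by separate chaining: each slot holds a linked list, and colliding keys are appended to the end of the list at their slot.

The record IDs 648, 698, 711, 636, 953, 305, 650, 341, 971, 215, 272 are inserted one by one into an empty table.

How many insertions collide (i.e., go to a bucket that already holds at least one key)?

Insert 648: h=7, bucket 7 empty → new chain.
Insert 698: h=8, bucket 8 empty → new chain.
Insert 711: h=7, bucket 7 nonempty → append to chain.
Insert 636: h=1, bucket 1 empty → new chain.
Insert 953: h=5, bucket 5 empty → new chain.
Insert 305: h=5, bucket 5 nonempty → append to chain.
Insert 650: h=2, bucket 2 empty → new chain.
Insert 341: h=5, bucket 5 nonempty → append to chain.
Insert 971: h=5, bucket 5 nonempty → append to chain.
Insert 215: h=5, bucket 5 nonempty → append to chain.
Insert 272: h=2, bucket 2 nonempty → append to chain.
Final buckets:
0: —
1: 636
2: 650 -> 272
3: —
4: —
5: 953 -> 305 -> 341 -> 971 -> 215
6: —
7: 648 -> 711
8: 698

6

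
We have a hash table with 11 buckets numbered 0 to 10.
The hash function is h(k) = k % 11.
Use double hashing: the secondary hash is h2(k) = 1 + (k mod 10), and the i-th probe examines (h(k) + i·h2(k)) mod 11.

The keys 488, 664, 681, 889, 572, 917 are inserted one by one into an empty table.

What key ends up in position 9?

488: h=4 -> slot 4
664: h=4, h2=5, probe 4,9 -> slot 9
681: h=10 -> slot 10
889: h=9, h2=10, probe 9,8 -> slot 8
572: h=0 -> slot 0
917: h=4, h2=8, probe 4,1 -> slot 1
Table: [572, 917, ., ., 488, ., ., ., 889, 664, 681]

664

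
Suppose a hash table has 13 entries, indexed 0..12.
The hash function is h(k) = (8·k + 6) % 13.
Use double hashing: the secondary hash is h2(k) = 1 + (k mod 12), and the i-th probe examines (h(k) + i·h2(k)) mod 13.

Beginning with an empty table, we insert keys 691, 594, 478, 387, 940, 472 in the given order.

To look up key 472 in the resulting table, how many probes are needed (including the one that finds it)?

691: h=9 → slot 9
594: h=0 → slot 0
478: h=8 → slot 8
387: h=8, h2=4, probe 8,12 → slot 12
940: h=12, h2=5, probe 12,4 → slot 4
472: h=12, h2=5, probe 12,4,9,1 → slot 1
Table: [594, 472, —, —, 940, —, —, —, 478, 691, —, —, 387]
Lookup 472: h=12, h2=5, probe 12,4,9,1 → found at 1.

4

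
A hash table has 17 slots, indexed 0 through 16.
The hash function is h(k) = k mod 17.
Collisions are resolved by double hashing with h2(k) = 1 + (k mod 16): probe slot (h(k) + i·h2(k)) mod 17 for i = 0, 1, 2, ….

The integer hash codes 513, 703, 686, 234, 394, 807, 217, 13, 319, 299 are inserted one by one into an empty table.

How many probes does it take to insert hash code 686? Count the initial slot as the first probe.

2

513 hashes to 3; slot 3 is free => place at 3.
703 hashes to 6; slot 6 is free => place at 6.
686 hashes to 6, h2=15; 6 taken => place at 4.
234 hashes to 13; slot 13 is free => place at 13.
394 hashes to 3, h2=11; 3 taken => place at 14.
807 hashes to 8; slot 8 is free => place at 8.
217 hashes to 13, h2=10; 13,6 taken => place at 16.
13 hashes to 13, h2=14; 13 taken => place at 10.
319 hashes to 13, h2=16; 13 taken => place at 12.
299 hashes to 10, h2=12; 10 taken => place at 5.
Table: [_, _, _, 513, 686, 299, 703, _, 807, _, 13, _, 319, 234, 394, _, 217]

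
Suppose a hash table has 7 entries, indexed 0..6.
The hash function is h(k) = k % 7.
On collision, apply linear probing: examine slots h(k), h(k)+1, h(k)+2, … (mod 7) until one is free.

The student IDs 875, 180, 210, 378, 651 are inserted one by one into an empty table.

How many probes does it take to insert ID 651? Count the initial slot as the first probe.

4

Insert 875: h=0, slot 0 empty => index 0.
Insert 180: h=5, slot 5 empty => index 5.
Insert 210: h=0, slot 0 occupied => index 1.
Insert 378: h=0, slots 0,1 occupied => index 2.
Insert 651: h=0, slots 0,1,2 occupied => index 3.
Table: [875, 210, 378, 651, _, 180, _]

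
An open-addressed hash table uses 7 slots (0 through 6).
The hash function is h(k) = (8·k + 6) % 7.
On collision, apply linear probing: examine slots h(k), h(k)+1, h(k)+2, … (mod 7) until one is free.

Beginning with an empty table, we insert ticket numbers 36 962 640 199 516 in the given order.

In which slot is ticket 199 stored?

36 hashes to 0; slot 0 is free -> place at 0.
962 hashes to 2; slot 2 is free -> place at 2.
640 hashes to 2; 2 taken -> place at 3.
199 hashes to 2; 2,3 taken -> place at 4.
516 hashes to 4; 4 taken -> place at 5.
Table: [36, —, 962, 640, 199, 516, —]

4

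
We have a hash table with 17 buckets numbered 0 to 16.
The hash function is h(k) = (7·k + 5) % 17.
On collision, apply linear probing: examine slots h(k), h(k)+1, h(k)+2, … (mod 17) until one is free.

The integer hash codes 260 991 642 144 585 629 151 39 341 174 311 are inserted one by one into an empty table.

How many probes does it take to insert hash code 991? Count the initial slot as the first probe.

Insert 260: h=6, slot 6 empty -> index 6.
Insert 991: h=6, slot 6 occupied -> index 7.
Insert 642: h=11, slot 11 empty -> index 11.
Insert 144: h=10, slot 10 empty -> index 10.
Insert 585: h=3, slot 3 empty -> index 3.
Insert 629: h=5, slot 5 empty -> index 5.
Insert 151: h=8, slot 8 empty -> index 8.
Insert 39: h=6, slots 6,7,8 occupied -> index 9.
Insert 341: h=12, slot 12 empty -> index 12.
Insert 174: h=16, slot 16 empty -> index 16.
Insert 311: h=6, slots 6,7,8,9,10,11,12 occupied -> index 13.
Table: [—, —, —, 585, —, 629, 260, 991, 151, 39, 144, 642, 341, 311, —, —, 174]

2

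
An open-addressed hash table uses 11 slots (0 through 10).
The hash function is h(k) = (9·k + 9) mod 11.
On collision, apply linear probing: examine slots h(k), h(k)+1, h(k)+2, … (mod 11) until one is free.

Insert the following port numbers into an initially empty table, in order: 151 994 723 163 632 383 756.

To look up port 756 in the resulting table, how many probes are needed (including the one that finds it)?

3

151 hashes to 4; slot 4 is free → place at 4.
994 hashes to 1; slot 1 is free → place at 1.
723 hashes to 4; 4 taken → place at 5.
163 hashes to 2; slot 2 is free → place at 2.
632 hashes to 10; slot 10 is free → place at 10.
383 hashes to 2; 2 taken → place at 3.
756 hashes to 4; 4,5 taken → place at 6.
Table: [∅, 994, 163, 383, 151, 723, 756, ∅, ∅, ∅, 632]
Lookup 756: h=4, probe 4,5,6 → found at 6.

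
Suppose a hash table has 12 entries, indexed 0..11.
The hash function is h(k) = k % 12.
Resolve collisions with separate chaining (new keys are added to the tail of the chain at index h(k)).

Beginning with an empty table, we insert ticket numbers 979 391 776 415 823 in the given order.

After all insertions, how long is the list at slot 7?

979 → bucket 7
391 → bucket 7 (collision)
776 → bucket 8
415 → bucket 7 (collision)
823 → bucket 7 (collision)
Final buckets:
0: _
1: _
2: _
3: _
4: _
5: _
6: _
7: 979 -> 391 -> 415 -> 823
8: 776
9: _
10: _
11: _

4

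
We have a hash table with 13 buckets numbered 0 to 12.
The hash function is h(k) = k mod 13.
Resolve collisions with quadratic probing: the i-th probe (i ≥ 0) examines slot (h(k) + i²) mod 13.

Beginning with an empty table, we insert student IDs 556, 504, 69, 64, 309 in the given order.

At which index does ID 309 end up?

1

Insert 556: h=10, slot 10 empty → index 10.
Insert 504: h=10, slot 10 occupied → index 11.
Insert 69: h=4, slot 4 empty → index 4.
Insert 64: h=12, slot 12 empty → index 12.
Insert 309: h=10, slots 10,11 occupied → index 1.
Table: [., 309, ., ., 69, ., ., ., ., ., 556, 504, 64]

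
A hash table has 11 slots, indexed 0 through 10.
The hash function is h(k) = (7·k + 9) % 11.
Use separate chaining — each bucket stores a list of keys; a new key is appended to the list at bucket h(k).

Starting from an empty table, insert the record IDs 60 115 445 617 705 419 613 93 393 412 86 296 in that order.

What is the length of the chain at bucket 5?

60 -> bucket 0
115 -> bucket 0 (collision)
445 -> bucket 0 (collision)
617 -> bucket 5
705 -> bucket 5 (collision)
419 -> bucket 5 (collision)
613 -> bucket 10
93 -> bucket 0 (collision)
393 -> bucket 10 (collision)
412 -> bucket 0 (collision)
86 -> bucket 6
296 -> bucket 2
Final buckets:
0: 60 -> 115 -> 445 -> 93 -> 412
1: —
2: 296
3: —
4: —
5: 617 -> 705 -> 419
6: 86
7: —
8: —
9: —
10: 613 -> 393

3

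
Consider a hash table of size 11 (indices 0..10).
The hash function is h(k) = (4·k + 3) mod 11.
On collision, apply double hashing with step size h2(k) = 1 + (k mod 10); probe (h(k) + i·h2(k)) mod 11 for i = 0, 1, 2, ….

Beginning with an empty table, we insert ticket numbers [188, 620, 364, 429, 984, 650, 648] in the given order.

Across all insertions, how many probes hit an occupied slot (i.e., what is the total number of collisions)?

4

188: h=7 => slot 7
620: h=8 => slot 8
364: h=7, h2=5, probe 7,1 => slot 1
429: h=3 => slot 3
984: h=1, h2=5, probe 1,6 => slot 6
650: h=7, h2=1, probe 7,8,9 => slot 9
648: h=10 => slot 10
Table: [., 364, ., 429, ., ., 984, 188, 620, 650, 648]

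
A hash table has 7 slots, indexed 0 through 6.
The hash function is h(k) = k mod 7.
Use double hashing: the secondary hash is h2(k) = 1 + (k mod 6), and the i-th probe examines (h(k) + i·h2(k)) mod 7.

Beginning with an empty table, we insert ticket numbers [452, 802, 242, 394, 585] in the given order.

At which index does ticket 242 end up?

452 hashes to 4; slot 4 is free -> place at 4.
802 hashes to 4, h2=5; 4 taken -> place at 2.
242 hashes to 4, h2=3; 4 taken -> place at 0.
394 hashes to 2, h2=5; 2,0 taken -> place at 5.
585 hashes to 4, h2=4; 4 taken -> place at 1.
Table: [242, 585, 802, -, 452, 394, -]

0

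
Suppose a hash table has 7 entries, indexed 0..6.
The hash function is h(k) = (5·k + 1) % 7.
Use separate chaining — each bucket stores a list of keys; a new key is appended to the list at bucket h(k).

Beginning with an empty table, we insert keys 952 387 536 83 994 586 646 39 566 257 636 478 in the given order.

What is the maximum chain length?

3

Insert 952: h=1, bucket 1 empty → new chain.
Insert 387: h=4, bucket 4 empty → new chain.
Insert 536: h=0, bucket 0 empty → new chain.
Insert 83: h=3, bucket 3 empty → new chain.
Insert 994: h=1, bucket 1 nonempty → append to chain.
Insert 586: h=5, bucket 5 empty → new chain.
Insert 646: h=4, bucket 4 nonempty → append to chain.
Insert 39: h=0, bucket 0 nonempty → append to chain.
Insert 566: h=3, bucket 3 nonempty → append to chain.
Insert 257: h=5, bucket 5 nonempty → append to chain.
Insert 636: h=3, bucket 3 nonempty → append to chain.
Insert 478: h=4, bucket 4 nonempty → append to chain.
Final buckets:
0: 536 -> 39
1: 952 -> 994
2: -
3: 83 -> 566 -> 636
4: 387 -> 646 -> 478
5: 586 -> 257
6: -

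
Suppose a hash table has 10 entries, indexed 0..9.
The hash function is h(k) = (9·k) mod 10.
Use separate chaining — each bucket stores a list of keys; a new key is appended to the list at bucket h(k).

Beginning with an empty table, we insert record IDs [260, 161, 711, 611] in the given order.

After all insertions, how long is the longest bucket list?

3

Insert 260: h=0, bucket 0 empty → new chain.
Insert 161: h=9, bucket 9 empty → new chain.
Insert 711: h=9, bucket 9 nonempty → append to chain.
Insert 611: h=9, bucket 9 nonempty → append to chain.
Final buckets:
0: 260
1: ∅
2: ∅
3: ∅
4: ∅
5: ∅
6: ∅
7: ∅
8: ∅
9: 161 -> 711 -> 611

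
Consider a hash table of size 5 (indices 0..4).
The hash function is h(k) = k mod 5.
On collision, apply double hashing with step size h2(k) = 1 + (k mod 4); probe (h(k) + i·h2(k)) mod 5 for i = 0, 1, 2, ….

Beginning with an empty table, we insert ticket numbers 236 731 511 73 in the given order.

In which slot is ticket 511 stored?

4

236: h=1 -> slot 1
731: h=1, h2=4, probe 1,0 -> slot 0
511: h=1, h2=4, probe 1,0,4 -> slot 4
73: h=3 -> slot 3
Table: [731, 236, ∅, 73, 511]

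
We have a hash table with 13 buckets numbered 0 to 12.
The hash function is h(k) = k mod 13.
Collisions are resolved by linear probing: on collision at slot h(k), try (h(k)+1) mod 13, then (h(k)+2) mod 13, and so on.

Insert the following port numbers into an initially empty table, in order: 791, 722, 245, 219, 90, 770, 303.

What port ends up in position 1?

Insert 791: h=11, slot 11 empty → index 11.
Insert 722: h=7, slot 7 empty → index 7.
Insert 245: h=11, slot 11 occupied → index 12.
Insert 219: h=11, slots 11,12 occupied → index 0.
Insert 90: h=12, slots 12,0 occupied → index 1.
Insert 770: h=3, slot 3 empty → index 3.
Insert 303: h=4, slot 4 empty → index 4.
Table: [219, 90, —, 770, 303, —, —, 722, —, —, —, 791, 245]

90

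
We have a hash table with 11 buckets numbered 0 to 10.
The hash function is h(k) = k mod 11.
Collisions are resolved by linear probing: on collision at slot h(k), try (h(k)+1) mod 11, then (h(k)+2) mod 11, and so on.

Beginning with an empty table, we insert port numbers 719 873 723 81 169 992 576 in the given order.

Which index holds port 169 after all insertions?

7

Insert 719: h=4, slot 4 empty -> index 4.
Insert 873: h=4, slot 4 occupied -> index 5.
Insert 723: h=8, slot 8 empty -> index 8.
Insert 81: h=4, slots 4,5 occupied -> index 6.
Insert 169: h=4, slots 4,5,6 occupied -> index 7.
Insert 992: h=2, slot 2 empty -> index 2.
Insert 576: h=4, slots 4,5,6,7,8 occupied -> index 9.
Table: [—, —, 992, —, 719, 873, 81, 169, 723, 576, —]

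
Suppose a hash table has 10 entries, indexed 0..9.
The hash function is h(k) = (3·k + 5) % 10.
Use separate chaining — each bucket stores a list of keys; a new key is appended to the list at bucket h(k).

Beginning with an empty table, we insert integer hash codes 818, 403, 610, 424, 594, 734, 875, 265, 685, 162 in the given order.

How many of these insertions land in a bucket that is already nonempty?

4

818 → bucket 9
403 → bucket 4
610 → bucket 5
424 → bucket 7
594 → bucket 7 (collision)
734 → bucket 7 (collision)
875 → bucket 0
265 → bucket 0 (collision)
685 → bucket 0 (collision)
162 → bucket 1
Final buckets:
0: 875 -> 265 -> 685
1: 162
2: -
3: -
4: 403
5: 610
6: -
7: 424 -> 594 -> 734
8: -
9: 818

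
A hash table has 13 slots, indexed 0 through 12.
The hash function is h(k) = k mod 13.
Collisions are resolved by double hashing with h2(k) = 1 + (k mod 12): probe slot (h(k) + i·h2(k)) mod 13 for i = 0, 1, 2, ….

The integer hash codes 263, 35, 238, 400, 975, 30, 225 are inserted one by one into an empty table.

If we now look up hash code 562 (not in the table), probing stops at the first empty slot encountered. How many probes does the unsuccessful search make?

3

263 hashes to 3; slot 3 is free -> place at 3.
35 hashes to 9; slot 9 is free -> place at 9.
238 hashes to 4; slot 4 is free -> place at 4.
400 hashes to 10; slot 10 is free -> place at 10.
975 hashes to 0; slot 0 is free -> place at 0.
30 hashes to 4, h2=7; 4 taken -> place at 11.
225 hashes to 4, h2=10; 4 taken -> place at 1.
Table: [975, 225, ∅, 263, 238, ∅, ∅, ∅, ∅, 35, 400, 30, ∅]
Lookup 562: h=3, h2=11, probe 3,1,12 → slot 12 empty, not found.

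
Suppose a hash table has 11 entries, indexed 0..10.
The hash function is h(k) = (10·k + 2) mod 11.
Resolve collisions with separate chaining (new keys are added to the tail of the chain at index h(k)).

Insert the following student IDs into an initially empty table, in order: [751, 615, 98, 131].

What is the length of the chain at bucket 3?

3

751 -> bucket 10
615 -> bucket 3
98 -> bucket 3 (collision)
131 -> bucket 3 (collision)
Final buckets:
0: _
1: _
2: _
3: 615 -> 98 -> 131
4: _
5: _
6: _
7: _
8: _
9: _
10: 751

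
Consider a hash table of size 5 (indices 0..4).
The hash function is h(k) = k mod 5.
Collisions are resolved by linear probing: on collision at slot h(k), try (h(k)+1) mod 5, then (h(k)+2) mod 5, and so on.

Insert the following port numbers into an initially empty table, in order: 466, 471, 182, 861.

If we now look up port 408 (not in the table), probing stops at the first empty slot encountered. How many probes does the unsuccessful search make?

3

Insert 466: h=1, slot 1 empty → index 1.
Insert 471: h=1, slot 1 occupied → index 2.
Insert 182: h=2, slot 2 occupied → index 3.
Insert 861: h=1, slots 1,2,3 occupied → index 4.
Table: [∅, 466, 471, 182, 861]
Lookup 408: h=3, probe 3,4,0 → slot 0 empty, not found.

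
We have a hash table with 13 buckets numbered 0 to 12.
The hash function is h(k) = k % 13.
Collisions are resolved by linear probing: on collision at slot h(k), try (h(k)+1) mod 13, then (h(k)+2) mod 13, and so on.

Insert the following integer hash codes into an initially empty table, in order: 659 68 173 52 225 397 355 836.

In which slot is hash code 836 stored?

659: h=9 -> slot 9
68: h=3 -> slot 3
173: h=4 -> slot 4
52: h=0 -> slot 0
225: h=4, probe 4,5 -> slot 5
397: h=7 -> slot 7
355: h=4, probe 4,5,6 -> slot 6
836: h=4, probe 4,5,6,7,8 -> slot 8
Table: [52, —, —, 68, 173, 225, 355, 397, 836, 659, —, —, —]

8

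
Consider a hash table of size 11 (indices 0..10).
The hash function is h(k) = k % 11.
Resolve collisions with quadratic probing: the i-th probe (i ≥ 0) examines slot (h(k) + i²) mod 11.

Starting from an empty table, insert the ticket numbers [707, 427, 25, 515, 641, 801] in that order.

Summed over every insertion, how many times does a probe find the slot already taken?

707 hashes to 3; slot 3 is free => place at 3.
427 hashes to 9; slot 9 is free => place at 9.
25 hashes to 3; 3 taken => place at 4.
515 hashes to 9; 9 taken => place at 10.
641 hashes to 3; 3,4 taken => place at 7.
801 hashes to 9; 9,10 taken => place at 2.
Table: [_, _, 801, 707, 25, _, _, 641, _, 427, 515]

6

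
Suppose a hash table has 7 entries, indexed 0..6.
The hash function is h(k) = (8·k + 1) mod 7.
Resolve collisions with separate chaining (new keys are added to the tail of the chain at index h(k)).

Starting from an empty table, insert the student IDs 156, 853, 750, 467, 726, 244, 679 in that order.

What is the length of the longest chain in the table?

Insert 156: h=3, bucket 3 empty -> new chain.
Insert 853: h=0, bucket 0 empty -> new chain.
Insert 750: h=2, bucket 2 empty -> new chain.
Insert 467: h=6, bucket 6 empty -> new chain.
Insert 726: h=6, bucket 6 nonempty -> append to chain.
Insert 244: h=0, bucket 0 nonempty -> append to chain.
Insert 679: h=1, bucket 1 empty -> new chain.
Final buckets:
0: 853 -> 244
1: 679
2: 750
3: 156
4: -
5: -
6: 467 -> 726

2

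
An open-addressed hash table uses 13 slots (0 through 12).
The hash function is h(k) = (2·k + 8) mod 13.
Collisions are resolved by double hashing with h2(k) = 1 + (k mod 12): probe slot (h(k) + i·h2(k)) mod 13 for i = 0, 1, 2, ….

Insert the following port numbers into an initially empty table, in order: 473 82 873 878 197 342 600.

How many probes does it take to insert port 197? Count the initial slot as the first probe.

3

473: h=5 => slot 5
82: h=3 => slot 3
873: h=12 => slot 12
878: h=9 => slot 9
197: h=12, h2=6, probe 12,5,11 => slot 11
342: h=3, h2=7, probe 3,10 => slot 10
600: h=12, h2=1, probe 12,0 => slot 0
Table: [600, _, _, 82, _, 473, _, _, _, 878, 342, 197, 873]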